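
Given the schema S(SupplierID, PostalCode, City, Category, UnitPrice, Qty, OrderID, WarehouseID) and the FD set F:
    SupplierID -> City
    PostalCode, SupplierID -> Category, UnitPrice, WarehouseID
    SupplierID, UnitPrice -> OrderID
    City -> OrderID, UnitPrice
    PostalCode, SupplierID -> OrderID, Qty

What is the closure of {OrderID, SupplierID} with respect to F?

{City, OrderID, SupplierID, UnitPrice}

Start with {OrderID, SupplierID}.
SupplierID -> City applies; add {City} → now {City, OrderID, SupplierID}.
City -> OrderID, UnitPrice applies; add {UnitPrice} → now {City, OrderID, SupplierID, UnitPrice}.
No further FD applies.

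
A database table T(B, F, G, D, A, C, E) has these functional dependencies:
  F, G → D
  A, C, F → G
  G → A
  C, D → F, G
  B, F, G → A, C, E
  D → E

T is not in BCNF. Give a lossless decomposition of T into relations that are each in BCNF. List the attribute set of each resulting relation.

{A, G}; {B, C, F, G}; {D, E}; {D, F, G}

Candidate keys of the original relation: {A, B, C, F}, {B, C, D}, {B, F, G}.
In {A, B, C, D, E, F, G}, {F, G} is not a superkey ({F, G}⁺ restricted to this set is {A, D, E, F, G}), so split on F, G → A, D, E into {A, D, E, F, G} and {B, C, F, G}.
In {A, D, E, F, G}, {G} is not a superkey ({G}⁺ restricted to this set is {A, G}), so split on G → A into {A, G} and {D, E, F, G}.
{A, G} is in BCNF.
In {D, E, F, G}, {D} is not a superkey ({D}⁺ restricted to this set is {D, E}), so split on D → E into {D, E} and {D, F, G}.
{D, E} is in BCNF.
{D, F, G} is in BCNF.
{B, C, F, G} is in BCNF.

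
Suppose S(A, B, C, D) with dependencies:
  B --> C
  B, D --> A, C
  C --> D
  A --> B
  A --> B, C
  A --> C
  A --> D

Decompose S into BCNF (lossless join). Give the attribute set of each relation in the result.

Candidate keys of the original relation: {A}, {B}.
In {A, B, C, D}, {C} is not a superkey ({C}⁺ restricted to this set is {C, D}), so split on C --> D into {C, D} and {A, B, C}.
{C, D}: every determinant is a superkey — BCNF.
{A, B, C}: every determinant is a superkey — BCNF.

{A, B, C}; {C, D}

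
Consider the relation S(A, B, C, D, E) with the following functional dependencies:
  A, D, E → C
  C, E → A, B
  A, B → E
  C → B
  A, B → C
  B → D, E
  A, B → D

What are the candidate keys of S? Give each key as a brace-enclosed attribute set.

Closure of {C} is {A, B, C, D, E}, the whole schema; {C} is a candidate key.
Closure of {A, B} is {A, B, C, D, E}, the whole schema; {A, B} is a candidate key.
Closure of {A, D, E} is {A, B, C, D, E}, the whole schema; {A, D, E} is a candidate key.
Any other superkey properly contains one of these, so there are no further candidate keys.

{A, B}, {A, D, E}, {C}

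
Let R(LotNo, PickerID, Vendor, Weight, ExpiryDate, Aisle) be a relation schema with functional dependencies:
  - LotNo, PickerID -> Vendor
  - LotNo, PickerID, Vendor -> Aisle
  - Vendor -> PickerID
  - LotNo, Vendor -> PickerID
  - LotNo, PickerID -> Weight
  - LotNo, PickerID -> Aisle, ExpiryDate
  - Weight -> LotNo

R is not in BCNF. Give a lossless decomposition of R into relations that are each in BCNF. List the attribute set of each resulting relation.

{Aisle, ExpiryDate, Vendor, Weight}; {LotNo, Weight}; {PickerID, Vendor}

Candidate keys of the original relation: {LotNo, PickerID}, {LotNo, Vendor}, {PickerID, Weight}, {Vendor, Weight}.
In {Aisle, ExpiryDate, LotNo, PickerID, Vendor, Weight}, {Vendor} is not a superkey ({Vendor}⁺ restricted to this set is {PickerID, Vendor}), so split on Vendor -> PickerID into {PickerID, Vendor} and {Aisle, ExpiryDate, LotNo, Vendor, Weight}.
{PickerID, Vendor} has no BCNF violation.
In {Aisle, ExpiryDate, LotNo, Vendor, Weight}, {Weight} is not a superkey ({Weight}⁺ restricted to this set is {LotNo, Weight}), so split on Weight -> LotNo into {LotNo, Weight} and {Aisle, ExpiryDate, Vendor, Weight}.
{LotNo, Weight} has no BCNF violation.
{Aisle, ExpiryDate, Vendor, Weight} has no BCNF violation.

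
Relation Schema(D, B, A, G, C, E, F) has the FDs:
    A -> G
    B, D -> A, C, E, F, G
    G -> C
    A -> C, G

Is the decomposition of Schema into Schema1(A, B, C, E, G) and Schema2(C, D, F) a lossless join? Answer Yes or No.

No

Schema1 ∩ Schema2 = {C}; its closure under F is {C}.
The closure covers neither Schema1 nor Schema2 entirely; the join is not lossless.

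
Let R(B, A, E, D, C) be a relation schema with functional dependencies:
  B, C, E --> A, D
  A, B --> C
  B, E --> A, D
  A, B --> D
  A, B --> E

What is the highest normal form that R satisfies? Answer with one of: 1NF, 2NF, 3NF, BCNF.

Candidate keys: {A, B}, {B, E}. Prime attributes: {A, B, E}.
Each dependency's left side is a superkey — BCNF holds.

BCNF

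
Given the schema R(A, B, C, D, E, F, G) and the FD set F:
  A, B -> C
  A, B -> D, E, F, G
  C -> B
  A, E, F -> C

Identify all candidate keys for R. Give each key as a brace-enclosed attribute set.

No FD produces {A}, so it must be in every candidate key.
{A, B}⁺ = {A, B, C, D, E, F, G}, which is every attribute, so {A, B} is a candidate key.
{A, C}⁺ = {A, B, C, D, E, F, G}, which is every attribute, so {A, C} is a candidate key.
{A, E, F}⁺ = {A, B, C, D, E, F, G}, which is every attribute, so {A, E, F} is a candidate key.
These are minimal and exhaustive — every other superkey contains one of them.

{A, B}, {A, C}, {A, E, F}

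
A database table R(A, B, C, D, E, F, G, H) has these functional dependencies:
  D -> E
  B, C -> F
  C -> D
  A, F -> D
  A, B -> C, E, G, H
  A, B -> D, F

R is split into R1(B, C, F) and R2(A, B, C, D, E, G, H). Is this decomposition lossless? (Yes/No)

R1 ∩ R2 = {B, C}; its closure under F is {B, C, D, E, F}.
Since R1 ⊆ {B, C, D, E, F}, the intersection is a superkey of R1; the decomposition is lossless.

Yes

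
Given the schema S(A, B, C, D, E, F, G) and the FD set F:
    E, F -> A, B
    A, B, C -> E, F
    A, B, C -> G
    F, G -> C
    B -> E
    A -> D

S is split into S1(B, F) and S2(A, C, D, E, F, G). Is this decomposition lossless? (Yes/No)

The shared attributes are {F} and {F}⁺ = {F}.
Neither S1 nor S2 is contained in that closure, so the decomposition is lossy.

No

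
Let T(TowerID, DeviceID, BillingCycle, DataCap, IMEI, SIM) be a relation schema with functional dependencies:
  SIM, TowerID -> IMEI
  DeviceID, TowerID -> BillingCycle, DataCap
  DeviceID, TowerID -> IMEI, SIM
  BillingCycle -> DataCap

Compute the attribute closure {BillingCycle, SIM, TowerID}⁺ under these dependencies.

Start with {BillingCycle, SIM, TowerID}.
SIM, TowerID -> IMEI applies; add {IMEI} → now {BillingCycle, IMEI, SIM, TowerID}.
BillingCycle -> DataCap applies; add {DataCap} → now {BillingCycle, DataCap, IMEI, SIM, TowerID}.
No further FD applies.

{BillingCycle, DataCap, IMEI, SIM, TowerID}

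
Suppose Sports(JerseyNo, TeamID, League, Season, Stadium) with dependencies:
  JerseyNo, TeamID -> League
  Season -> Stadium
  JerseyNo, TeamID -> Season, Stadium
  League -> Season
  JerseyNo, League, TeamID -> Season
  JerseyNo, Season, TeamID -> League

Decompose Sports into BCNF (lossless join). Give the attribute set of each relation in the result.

Candidate key of the original relation: {JerseyNo, TeamID}.
{JerseyNo, League, Season, Stadium, TeamID}: {Season} determines {Season, Stadium} here but is not a superkey — split on Season -> Stadium, giving {Season, Stadium} and {JerseyNo, League, Season, TeamID}.
{Season, Stadium} has no BCNF violation.
{JerseyNo, League, Season, TeamID}: {League} determines {League, Season} here but is not a superkey — split on League -> Season, giving {League, Season} and {JerseyNo, League, TeamID}.
{League, Season} has no BCNF violation.
{JerseyNo, League, TeamID} has no BCNF violation.

{JerseyNo, League, TeamID}; {League, Season}; {Season, Stadium}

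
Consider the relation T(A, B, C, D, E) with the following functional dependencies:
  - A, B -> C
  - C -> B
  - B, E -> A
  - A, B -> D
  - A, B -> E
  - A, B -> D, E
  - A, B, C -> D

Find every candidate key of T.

{A, B}, {A, C}, {B, E}, {C, E}

{A, B} is a candidate key since {A, B}⁺ = {A, B, C, D, E} covers every attribute.
{A, C} is a candidate key since {A, C}⁺ = {A, B, C, D, E} covers every attribute.
{B, E} is a candidate key since {B, E}⁺ = {A, B, C, D, E} covers every attribute.
{C, E} is a candidate key since {C, E}⁺ = {A, B, C, D, E} covers every attribute.
Any other superkey properly contains one of these, so there are no further candidate keys.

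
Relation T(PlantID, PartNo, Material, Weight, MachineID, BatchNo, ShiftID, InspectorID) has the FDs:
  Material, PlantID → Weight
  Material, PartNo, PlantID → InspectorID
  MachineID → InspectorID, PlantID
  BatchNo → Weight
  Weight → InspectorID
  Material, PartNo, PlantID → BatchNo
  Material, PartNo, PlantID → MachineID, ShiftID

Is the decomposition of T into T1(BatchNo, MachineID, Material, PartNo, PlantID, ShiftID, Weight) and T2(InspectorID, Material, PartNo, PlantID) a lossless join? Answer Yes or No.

The shared attributes are {Material, PartNo, PlantID} and {Material, PartNo, PlantID}⁺ = {BatchNo, InspectorID, MachineID, Material, PartNo, PlantID, ShiftID, Weight}.
This includes all of T1, so the common attributes are a superkey of T1 — the join is lossless.

Yes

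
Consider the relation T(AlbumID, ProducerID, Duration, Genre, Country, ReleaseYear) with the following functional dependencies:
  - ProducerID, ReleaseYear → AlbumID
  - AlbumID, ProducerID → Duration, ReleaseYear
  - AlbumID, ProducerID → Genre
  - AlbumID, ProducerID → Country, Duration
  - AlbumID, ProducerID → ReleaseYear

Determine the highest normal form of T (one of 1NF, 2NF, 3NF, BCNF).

Candidate keys: {AlbumID, ProducerID}, {ProducerID, ReleaseYear}. Prime attributes: {AlbumID, ProducerID, ReleaseYear}.
Each dependency's left side is a superkey — BCNF holds.

BCNF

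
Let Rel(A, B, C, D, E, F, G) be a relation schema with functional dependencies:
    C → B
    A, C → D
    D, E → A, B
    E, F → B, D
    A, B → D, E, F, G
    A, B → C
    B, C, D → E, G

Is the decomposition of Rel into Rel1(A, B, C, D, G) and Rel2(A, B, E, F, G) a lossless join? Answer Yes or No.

The shared attributes are {A, B, G} and {A, B, G}⁺ = {A, B, C, D, E, F, G}.
This includes all of Rel1, so the common attributes are a superkey of Rel1 — the join is lossless.

Yes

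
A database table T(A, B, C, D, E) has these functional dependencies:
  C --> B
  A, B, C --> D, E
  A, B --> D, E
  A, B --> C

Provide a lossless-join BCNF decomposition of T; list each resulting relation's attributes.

{A, C, D, E}; {B, C}

Candidate keys of the original relation: {A, B}, {A, C}.
Within {A, B, C, D, E}: {C}⁺ ∩ {A, B, C, D, E} = {B, C}, not the whole set, so C --> B violates BCNF; decompose into {B, C} and {A, C, D, E}.
{B, C} is in BCNF.
{A, C, D, E} is in BCNF.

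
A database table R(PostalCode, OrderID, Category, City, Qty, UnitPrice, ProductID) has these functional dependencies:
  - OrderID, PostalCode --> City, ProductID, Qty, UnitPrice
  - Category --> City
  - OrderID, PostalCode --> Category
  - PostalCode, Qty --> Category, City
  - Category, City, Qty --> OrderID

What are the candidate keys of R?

{PostalCode} never appears on the right of any FD, so every key must include it.
{OrderID, PostalCode}⁺ = {Category, City, OrderID, PostalCode, ProductID, Qty, UnitPrice} — all of the relation — so {OrderID, PostalCode} is a candidate key.
{PostalCode, Qty}⁺ = {Category, City, OrderID, PostalCode, ProductID, Qty, UnitPrice} — all of the relation — so {PostalCode, Qty} is a candidate key.
No proper subset of any of these is a key, and no other minimal superkey exists.

{OrderID, PostalCode}, {PostalCode, Qty}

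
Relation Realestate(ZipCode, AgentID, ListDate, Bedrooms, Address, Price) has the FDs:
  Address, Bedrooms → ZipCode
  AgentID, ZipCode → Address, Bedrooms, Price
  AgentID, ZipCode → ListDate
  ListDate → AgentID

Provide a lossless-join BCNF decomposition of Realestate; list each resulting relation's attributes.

{Address, Bedrooms, ListDate, Price}; {Address, Bedrooms, ZipCode}; {AgentID, ListDate}

Candidate keys of the original relation: {Address, AgentID, Bedrooms}, {Address, Bedrooms, ListDate}, {AgentID, ZipCode}, {ListDate, ZipCode}.
Within {Address, AgentID, Bedrooms, ListDate, Price, ZipCode}: {Address, Bedrooms}⁺ ∩ {Address, AgentID, Bedrooms, ListDate, Price, ZipCode} = {Address, Bedrooms, ZipCode}, not the whole set, so Address, Bedrooms → ZipCode violates BCNF; decompose into {Address, Bedrooms, ZipCode} and {Address, AgentID, Bedrooms, ListDate, Price}.
{Address, Bedrooms, ZipCode}: every determinant is a superkey — BCNF.
Within {Address, AgentID, Bedrooms, ListDate, Price}: {ListDate}⁺ ∩ {Address, AgentID, Bedrooms, ListDate, Price} = {AgentID, ListDate}, not the whole set, so ListDate → AgentID violates BCNF; decompose into {AgentID, ListDate} and {Address, Bedrooms, ListDate, Price}.
{AgentID, ListDate}: every determinant is a superkey — BCNF.
{Address, Bedrooms, ListDate, Price}: every determinant is a superkey — BCNF.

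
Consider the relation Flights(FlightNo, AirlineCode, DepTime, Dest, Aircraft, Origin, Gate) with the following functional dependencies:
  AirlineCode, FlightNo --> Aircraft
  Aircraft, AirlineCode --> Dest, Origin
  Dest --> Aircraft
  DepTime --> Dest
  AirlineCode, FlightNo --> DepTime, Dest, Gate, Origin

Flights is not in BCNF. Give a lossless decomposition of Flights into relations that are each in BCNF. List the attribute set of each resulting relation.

Candidate key of the original relation: {AirlineCode, FlightNo}.
Within {Aircraft, AirlineCode, DepTime, Dest, FlightNo, Gate, Origin}: {Aircraft, AirlineCode}⁺ ∩ {Aircraft, AirlineCode, DepTime, Dest, FlightNo, Gate, Origin} = {Aircraft, AirlineCode, Dest, Origin}, not the whole set, so Aircraft, AirlineCode --> Dest, Origin violates BCNF; decompose into {Aircraft, AirlineCode, Dest, Origin} and {Aircraft, AirlineCode, DepTime, FlightNo, Gate}.
Within {Aircraft, AirlineCode, Dest, Origin}: {Dest}⁺ ∩ {Aircraft, AirlineCode, Dest, Origin} = {Aircraft, Dest}, not the whole set, so Dest --> Aircraft violates BCNF; decompose into {Aircraft, Dest} and {AirlineCode, Dest, Origin}.
{Aircraft, Dest}: every determinant is a superkey — BCNF.
{AirlineCode, Dest, Origin}: every determinant is a superkey — BCNF.
Within {Aircraft, AirlineCode, DepTime, FlightNo, Gate}: {DepTime}⁺ ∩ {Aircraft, AirlineCode, DepTime, FlightNo, Gate} = {Aircraft, DepTime}, not the whole set, so DepTime --> Aircraft violates BCNF; decompose into {Aircraft, DepTime} and {AirlineCode, DepTime, FlightNo, Gate}.
{Aircraft, DepTime}: every determinant is a superkey — BCNF.
{AirlineCode, DepTime, FlightNo, Gate}: every determinant is a superkey — BCNF.

{Aircraft, DepTime}; {Aircraft, Dest}; {AirlineCode, DepTime, FlightNo, Gate}; {AirlineCode, Dest, Origin}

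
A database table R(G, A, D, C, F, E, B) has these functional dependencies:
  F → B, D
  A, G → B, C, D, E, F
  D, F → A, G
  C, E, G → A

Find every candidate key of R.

{F}⁺ = {A, B, C, D, E, F, G}, which is every attribute, so {F} is a candidate key.
{A, G}⁺ = {A, B, C, D, E, F, G}, which is every attribute, so {A, G} is a candidate key.
{C, E, G}⁺ = {A, B, C, D, E, F, G}, which is every attribute, so {C, E, G} is a candidate key.
Any other superkey properly contains one of these, so there are no further candidate keys.

{A, G}, {C, E, G}, {F}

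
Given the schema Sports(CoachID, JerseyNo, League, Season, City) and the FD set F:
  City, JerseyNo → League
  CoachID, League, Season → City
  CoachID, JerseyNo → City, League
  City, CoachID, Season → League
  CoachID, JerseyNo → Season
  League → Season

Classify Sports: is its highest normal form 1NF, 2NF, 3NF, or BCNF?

Candidate key: {CoachID, JerseyNo}. Prime attributes: {CoachID, JerseyNo}.
For City, JerseyNo → League we have {City, JerseyNo}⁺ = {City, JerseyNo, League, Season}; {City, JerseyNo} is not a superkey, so BCNF fails.
City, JerseyNo → League has non-prime {League} on the right and a non-superkey on the left, so 3NF fails.
No non-prime attribute depends on a proper subset of any candidate key, so 2NF holds.

2NF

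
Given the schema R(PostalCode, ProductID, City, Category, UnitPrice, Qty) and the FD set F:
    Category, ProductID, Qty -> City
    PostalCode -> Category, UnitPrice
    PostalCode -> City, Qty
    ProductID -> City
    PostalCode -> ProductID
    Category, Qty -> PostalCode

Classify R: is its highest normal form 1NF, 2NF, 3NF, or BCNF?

2NF

Candidate keys: {Category, Qty}, {PostalCode}. Prime attributes: {Category, PostalCode, Qty}.
ProductID -> City breaks BCNF: {ProductID}⁺ = {City, ProductID}, so {ProductID} is not a superkey.
Because {City} is non-prime and the left side of ProductID -> City is not a superkey, the relation is not in 3NF.
Checking every proper subset of each key, none determines a non-prime attribute — 2NF is satisfied.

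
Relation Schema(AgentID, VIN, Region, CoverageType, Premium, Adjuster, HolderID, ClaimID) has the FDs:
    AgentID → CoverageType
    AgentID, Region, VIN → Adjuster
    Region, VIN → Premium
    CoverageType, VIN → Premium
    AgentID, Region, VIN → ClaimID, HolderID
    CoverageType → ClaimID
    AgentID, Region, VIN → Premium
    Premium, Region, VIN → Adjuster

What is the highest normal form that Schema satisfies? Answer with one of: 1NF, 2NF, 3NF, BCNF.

Candidate key: {AgentID, Region, VIN}. Prime attributes: {AgentID, Region, VIN}.
AgentID → CoverageType breaks BCNF: {AgentID}⁺ = {AgentID, ClaimID, CoverageType}, so {AgentID} is not a superkey.
AgentID → CoverageType has non-prime {CoverageType} on the right and a non-superkey on the left, so 3NF fails.
{AgentID} is a proper subset of the key {AgentID, Region, VIN}, and {AgentID}⁺ contains the non-prime attributes {ClaimID, CoverageType} — a partial dependency, so 2NF is violated.

1NF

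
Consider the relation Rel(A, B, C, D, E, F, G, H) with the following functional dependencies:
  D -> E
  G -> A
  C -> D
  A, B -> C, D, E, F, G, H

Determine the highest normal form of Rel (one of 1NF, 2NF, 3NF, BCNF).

2NF

Candidate keys: {A, B}, {B, G}. Prime attributes: {A, B, G}.
For D -> E we have {D}⁺ = {D, E}; {D} is not a superkey, so BCNF fails.
D -> E has non-prime {E} on the right and a non-superkey on the left, so 3NF fails.
Checking every proper subset of each key, none determines a non-prime attribute — 2NF is satisfied.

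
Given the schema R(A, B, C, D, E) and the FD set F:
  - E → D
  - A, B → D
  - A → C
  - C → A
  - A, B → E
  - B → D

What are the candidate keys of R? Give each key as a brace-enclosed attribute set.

{A, B}, {B, C}

{B} never appears on the right of any FD, so every key must include it.
{A, B} is a candidate key since {A, B}⁺ = {A, B, C, D, E} covers every attribute.
{B, C} is a candidate key since {B, C}⁺ = {A, B, C, D, E} covers every attribute.
No proper subset of any of these is a key, and no other minimal superkey exists.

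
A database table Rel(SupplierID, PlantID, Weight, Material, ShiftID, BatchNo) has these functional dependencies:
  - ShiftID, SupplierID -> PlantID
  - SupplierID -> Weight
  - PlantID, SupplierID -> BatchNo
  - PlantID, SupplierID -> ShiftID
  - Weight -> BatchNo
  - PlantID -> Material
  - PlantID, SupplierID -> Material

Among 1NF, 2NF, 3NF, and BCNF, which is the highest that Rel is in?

1NF

Candidate keys: {PlantID, SupplierID}, {ShiftID, SupplierID}. Prime attributes: {PlantID, ShiftID, SupplierID}.
SupplierID -> Weight breaks BCNF: {SupplierID}⁺ = {BatchNo, SupplierID, Weight}, so {SupplierID} is not a superkey.
SupplierID -> Weight has non-prime {Weight} on the right and a non-superkey on the left, so 3NF fails.
The proper key subset {PlantID} of {PlantID, SupplierID} determines non-prime {Material}, so the relation is not even in 2NF.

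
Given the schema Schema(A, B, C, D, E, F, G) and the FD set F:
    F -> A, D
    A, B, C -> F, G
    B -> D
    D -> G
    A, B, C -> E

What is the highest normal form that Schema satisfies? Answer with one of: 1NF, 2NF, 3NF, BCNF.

1NF

Candidate keys: {A, B, C}, {B, C, F}. Prime attributes: {A, B, C, F}.
F -> A, D breaks BCNF: {F}⁺ = {A, D, F, G}, so {F} is not a superkey.
Because {D} is non-prime and the left side of F -> A, D is not a superkey, the relation is not in 3NF.
{B} is a proper subset of the key {A, B, C}, and {B}⁺ contains the non-prime attributes {D, G} — a partial dependency, so 2NF is violated.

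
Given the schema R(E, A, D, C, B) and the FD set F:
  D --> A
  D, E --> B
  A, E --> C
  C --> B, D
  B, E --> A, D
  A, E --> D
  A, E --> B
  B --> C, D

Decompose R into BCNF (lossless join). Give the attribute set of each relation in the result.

Candidate keys of the original relation: {A, E}, {B, E}, {C, E}, {D, E}.
{A, B, C, D, E}: {D} determines {A, D} here but is not a superkey — split on D --> A, giving {A, D} and {B, C, D, E}.
{A, D} has no BCNF violation.
{B, C, D, E}: {C} determines {B, C, D} here but is not a superkey — split on C --> B, D, giving {B, C, D} and {C, E}.
{B, C, D} has no BCNF violation.
{C, E} has no BCNF violation.

{A, D}; {B, C, D}; {C, E}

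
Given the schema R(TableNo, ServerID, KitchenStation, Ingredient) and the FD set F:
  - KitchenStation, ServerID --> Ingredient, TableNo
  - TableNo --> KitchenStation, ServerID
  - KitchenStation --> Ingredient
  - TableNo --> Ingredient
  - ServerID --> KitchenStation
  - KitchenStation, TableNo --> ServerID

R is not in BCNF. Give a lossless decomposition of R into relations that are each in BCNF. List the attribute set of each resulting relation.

Candidate keys of the original relation: {ServerID}, {TableNo}.
{Ingredient, KitchenStation, ServerID, TableNo}: {KitchenStation} determines {Ingredient, KitchenStation} here but is not a superkey — split on KitchenStation --> Ingredient, giving {Ingredient, KitchenStation} and {KitchenStation, ServerID, TableNo}.
{Ingredient, KitchenStation} has no BCNF violation.
{KitchenStation, ServerID, TableNo} has no BCNF violation.

{Ingredient, KitchenStation}; {KitchenStation, ServerID, TableNo}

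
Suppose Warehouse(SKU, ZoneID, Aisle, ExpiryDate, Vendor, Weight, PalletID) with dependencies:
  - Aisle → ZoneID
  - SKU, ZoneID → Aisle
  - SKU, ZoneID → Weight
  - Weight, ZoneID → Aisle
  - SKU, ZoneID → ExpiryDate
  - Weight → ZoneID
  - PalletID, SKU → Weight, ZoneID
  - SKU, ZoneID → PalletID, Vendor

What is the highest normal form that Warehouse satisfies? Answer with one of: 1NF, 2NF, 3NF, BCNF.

3NF

Candidate keys: {Aisle, SKU}, {PalletID, SKU}, {SKU, Weight}, {SKU, ZoneID}. Prime attributes: {Aisle, PalletID, SKU, Weight, ZoneID}.
Aisle → ZoneID breaks BCNF: {Aisle}⁺ = {Aisle, ZoneID}, so {Aisle} is not a superkey.
Since {ZoneID} ⊆ prime attributes and every other non-superkey FD also has a prime right side, the schema is in 3NF.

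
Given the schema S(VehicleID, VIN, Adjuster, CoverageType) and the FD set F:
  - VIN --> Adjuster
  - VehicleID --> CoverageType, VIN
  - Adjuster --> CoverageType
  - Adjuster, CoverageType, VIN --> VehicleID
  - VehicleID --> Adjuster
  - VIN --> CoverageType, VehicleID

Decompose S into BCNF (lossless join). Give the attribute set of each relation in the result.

{Adjuster, CoverageType}; {Adjuster, VIN, VehicleID}

Candidate keys of the original relation: {VIN}, {VehicleID}.
Within {Adjuster, CoverageType, VIN, VehicleID}: {Adjuster}⁺ ∩ {Adjuster, CoverageType, VIN, VehicleID} = {Adjuster, CoverageType}, not the whole set, so Adjuster --> CoverageType violates BCNF; decompose into {Adjuster, CoverageType} and {Adjuster, VIN, VehicleID}.
{Adjuster, CoverageType}: every determinant is a superkey — BCNF.
{Adjuster, VIN, VehicleID}: every determinant is a superkey — BCNF.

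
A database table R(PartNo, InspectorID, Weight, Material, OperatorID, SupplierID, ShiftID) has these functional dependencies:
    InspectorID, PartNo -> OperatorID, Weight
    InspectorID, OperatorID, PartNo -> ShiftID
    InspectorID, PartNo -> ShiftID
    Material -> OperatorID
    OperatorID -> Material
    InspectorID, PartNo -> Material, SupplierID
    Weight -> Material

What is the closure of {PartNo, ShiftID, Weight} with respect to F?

Start with {PartNo, ShiftID, Weight}.
Weight -> Material applies; add {Material} → now {Material, PartNo, ShiftID, Weight}.
Material -> OperatorID applies; add {OperatorID} → now {Material, OperatorID, PartNo, ShiftID, Weight}.
No further FD applies.

{Material, OperatorID, PartNo, ShiftID, Weight}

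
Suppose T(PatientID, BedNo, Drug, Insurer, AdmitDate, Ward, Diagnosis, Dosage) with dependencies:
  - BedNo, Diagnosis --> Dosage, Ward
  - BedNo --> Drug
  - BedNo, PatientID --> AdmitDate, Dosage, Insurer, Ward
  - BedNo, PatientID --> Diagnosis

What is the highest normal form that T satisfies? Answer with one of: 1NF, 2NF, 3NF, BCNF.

Candidate key: {BedNo, PatientID}. Prime attributes: {BedNo, PatientID}.
For BedNo, Diagnosis --> Dosage, Ward we have {BedNo, Diagnosis}⁺ = {BedNo, Diagnosis, Dosage, Drug, Ward}; {BedNo, Diagnosis} is not a superkey, so BCNF fails.
BedNo, Diagnosis --> Dosage, Ward determines the non-prime attributes {Dosage, Ward} from a non-superkey — 3NF is violated.
The proper key subset {BedNo} of {BedNo, PatientID} determines non-prime {Drug}, so the relation is not even in 2NF.

1NF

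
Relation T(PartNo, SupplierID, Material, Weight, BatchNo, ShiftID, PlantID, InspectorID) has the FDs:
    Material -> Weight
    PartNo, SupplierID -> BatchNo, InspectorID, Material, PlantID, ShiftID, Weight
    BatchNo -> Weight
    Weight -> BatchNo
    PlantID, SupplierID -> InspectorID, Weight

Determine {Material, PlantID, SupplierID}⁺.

Start with {Material, PlantID, SupplierID}.
Material -> Weight applies; add {Weight} → now {Material, PlantID, SupplierID, Weight}.
Weight -> BatchNo applies; add {BatchNo} → now {BatchNo, Material, PlantID, SupplierID, Weight}.
PlantID, SupplierID -> InspectorID, Weight applies; add {InspectorID} → now {BatchNo, InspectorID, Material, PlantID, SupplierID, Weight}.
No further FD applies.

{BatchNo, InspectorID, Material, PlantID, SupplierID, Weight}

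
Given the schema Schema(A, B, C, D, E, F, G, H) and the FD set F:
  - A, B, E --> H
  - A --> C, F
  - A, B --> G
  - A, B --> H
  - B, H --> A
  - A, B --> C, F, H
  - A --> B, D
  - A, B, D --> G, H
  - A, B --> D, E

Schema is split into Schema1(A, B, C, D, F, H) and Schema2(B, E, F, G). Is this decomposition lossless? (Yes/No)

Schema1 ∩ Schema2 = {B, F}; its closure under F is {B, F}.
Neither Schema1 nor Schema2 is contained in that closure, so the decomposition is lossy.

No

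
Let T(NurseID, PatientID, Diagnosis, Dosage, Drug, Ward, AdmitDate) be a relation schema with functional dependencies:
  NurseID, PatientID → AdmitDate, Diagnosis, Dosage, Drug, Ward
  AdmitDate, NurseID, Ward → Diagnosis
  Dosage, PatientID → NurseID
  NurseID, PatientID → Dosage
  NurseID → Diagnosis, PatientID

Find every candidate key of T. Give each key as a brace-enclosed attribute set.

{Dosage, PatientID}, {NurseID}

{NurseID} is a candidate key since {NurseID}⁺ = {AdmitDate, Diagnosis, Dosage, Drug, NurseID, PatientID, Ward} covers every attribute.
{Dosage, PatientID} is a candidate key since {Dosage, PatientID}⁺ = {AdmitDate, Diagnosis, Dosage, Drug, NurseID, PatientID, Ward} covers every attribute.
Any other superkey properly contains one of these, so there are no further candidate keys.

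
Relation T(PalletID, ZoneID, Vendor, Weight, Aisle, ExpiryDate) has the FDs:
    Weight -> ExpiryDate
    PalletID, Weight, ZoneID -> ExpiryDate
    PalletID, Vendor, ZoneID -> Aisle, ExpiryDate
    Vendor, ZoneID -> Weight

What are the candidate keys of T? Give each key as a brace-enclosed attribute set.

{PalletID, Vendor, ZoneID}

{PalletID, Vendor, ZoneID} never appear on the right of any FD, so every key must include all of them.
{PalletID, Vendor, ZoneID}⁺ = {Aisle, ExpiryDate, PalletID, Vendor, Weight, ZoneID}, which is every attribute, so {PalletID, Vendor, ZoneID} is a candidate key.
No smaller or unrelated set reaches every attribute, so there are no other keys.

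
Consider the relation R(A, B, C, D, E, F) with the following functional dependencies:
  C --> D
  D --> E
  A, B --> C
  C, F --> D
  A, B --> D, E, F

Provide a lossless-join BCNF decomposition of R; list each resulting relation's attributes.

Candidate key of the original relation: {A, B}.
{A, B, C, D, E, F}: {C} determines {C, D, E} here but is not a superkey — split on C --> D, E, giving {C, D, E} and {A, B, C, F}.
{C, D, E}: {D} determines {D, E} here but is not a superkey — split on D --> E, giving {D, E} and {C, D}.
{D, E}: every determinant is a superkey — BCNF.
{C, D}: every determinant is a superkey — BCNF.
{A, B, C, F}: every determinant is a superkey — BCNF.

{A, B, C, F}; {C, D}; {D, E}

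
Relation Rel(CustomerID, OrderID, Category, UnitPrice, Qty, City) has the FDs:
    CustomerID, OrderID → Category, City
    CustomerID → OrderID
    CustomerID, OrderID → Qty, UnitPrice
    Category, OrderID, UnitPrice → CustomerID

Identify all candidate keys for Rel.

{Category, OrderID, UnitPrice}, {CustomerID}

{CustomerID} is a candidate key since {CustomerID}⁺ = {Category, City, CustomerID, OrderID, Qty, UnitPrice} covers every attribute.
{Category, OrderID, UnitPrice} is a candidate key since {Category, OrderID, UnitPrice}⁺ = {Category, City, CustomerID, OrderID, Qty, UnitPrice} covers every attribute.
No proper subset of any of these is a key, and no other minimal superkey exists.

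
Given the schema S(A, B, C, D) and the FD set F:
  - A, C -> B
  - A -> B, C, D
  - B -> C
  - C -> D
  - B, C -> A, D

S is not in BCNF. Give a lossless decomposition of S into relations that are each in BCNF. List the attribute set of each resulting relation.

{A, B, C}; {C, D}

Candidate keys of the original relation: {A}, {B}.
{A, B, C, D}: {C} determines {C, D} here but is not a superkey — split on C -> D, giving {C, D} and {A, B, C}.
{C, D}: every determinant is a superkey — BCNF.
{A, B, C}: every determinant is a superkey — BCNF.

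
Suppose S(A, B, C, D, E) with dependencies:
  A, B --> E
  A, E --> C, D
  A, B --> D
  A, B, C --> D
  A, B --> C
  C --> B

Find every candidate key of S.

{A, B}, {A, C}, {A, E}

No FD produces {A}, so it must be in every candidate key.
{A, B} is a candidate key since {A, B}⁺ = {A, B, C, D, E} covers every attribute.
{A, C} is a candidate key since {A, C}⁺ = {A, B, C, D, E} covers every attribute.
{A, E} is a candidate key since {A, E}⁺ = {A, B, C, D, E} covers every attribute.
These are minimal and exhaustive — every other superkey contains one of them.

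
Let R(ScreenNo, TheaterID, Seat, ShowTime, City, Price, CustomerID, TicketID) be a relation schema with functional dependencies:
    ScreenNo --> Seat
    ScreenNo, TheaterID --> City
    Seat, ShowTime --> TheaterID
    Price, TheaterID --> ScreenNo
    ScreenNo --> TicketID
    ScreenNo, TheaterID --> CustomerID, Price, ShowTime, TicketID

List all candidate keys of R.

{Price, TheaterID} is a candidate key since {Price, TheaterID}⁺ = {City, CustomerID, Price, ScreenNo, Seat, ShowTime, TheaterID, TicketID} covers every attribute.
{ScreenNo, ShowTime} is a candidate key since {ScreenNo, ShowTime}⁺ = {City, CustomerID, Price, ScreenNo, Seat, ShowTime, TheaterID, TicketID} covers every attribute.
{ScreenNo, TheaterID} is a candidate key since {ScreenNo, TheaterID}⁺ = {City, CustomerID, Price, ScreenNo, Seat, ShowTime, TheaterID, TicketID} covers every attribute.
{Price, Seat, ShowTime} is a candidate key since {Price, Seat, ShowTime}⁺ = {City, CustomerID, Price, ScreenNo, Seat, ShowTime, TheaterID, TicketID} covers every attribute.
These are minimal and exhaustive — every other superkey contains one of them.

{Price, Seat, ShowTime}, {Price, TheaterID}, {ScreenNo, ShowTime}, {ScreenNo, TheaterID}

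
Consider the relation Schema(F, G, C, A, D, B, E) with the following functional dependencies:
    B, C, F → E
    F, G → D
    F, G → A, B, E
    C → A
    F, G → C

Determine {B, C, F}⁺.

Start with {B, C, F}.
B, C, F → E applies; add {E} → now {B, C, E, F}.
C → A applies; add {A} → now {A, B, C, E, F}.
No further FD applies.

{A, B, C, E, F}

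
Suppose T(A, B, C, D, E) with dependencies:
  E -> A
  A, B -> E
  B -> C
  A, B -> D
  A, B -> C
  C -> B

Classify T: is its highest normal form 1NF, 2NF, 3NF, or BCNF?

3NF

Candidate keys: {A, B}, {A, C}, {B, E}, {C, E}. Prime attributes: {A, B, C, E}.
For E -> A we have {E}⁺ = {A, E}; {E} is not a superkey, so BCNF fails.
Since {A} ⊆ prime attributes and every other non-superkey FD also has a prime right side, the schema is in 3NF.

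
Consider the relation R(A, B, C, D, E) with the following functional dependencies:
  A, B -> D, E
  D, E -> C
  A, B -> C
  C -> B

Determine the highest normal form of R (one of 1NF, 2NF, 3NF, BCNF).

Candidate keys: {A, B}, {A, C}, {A, D, E}. Prime attributes: {A, B, C, D, E}.
For D, E -> C we have {D, E}⁺ = {B, C, D, E}; {D, E} is not a superkey, so BCNF fails.
Its right-hand attributes {C} are all prime, as are those of every other non-superkey FD — the relation is in 3NF.

3NF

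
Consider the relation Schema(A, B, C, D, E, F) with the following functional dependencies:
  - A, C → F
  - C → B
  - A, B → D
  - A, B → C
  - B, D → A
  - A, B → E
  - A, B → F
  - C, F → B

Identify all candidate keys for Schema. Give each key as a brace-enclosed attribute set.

{A, B}, {A, C}, {B, D}, {C, D}

{A, B}⁺ = {A, B, C, D, E, F}, which is every attribute, so {A, B} is a candidate key.
{A, C}⁺ = {A, B, C, D, E, F}, which is every attribute, so {A, C} is a candidate key.
{B, D}⁺ = {A, B, C, D, E, F}, which is every attribute, so {B, D} is a candidate key.
{C, D}⁺ = {A, B, C, D, E, F}, which is every attribute, so {C, D} is a candidate key.
These are minimal and exhaustive — every other superkey contains one of them.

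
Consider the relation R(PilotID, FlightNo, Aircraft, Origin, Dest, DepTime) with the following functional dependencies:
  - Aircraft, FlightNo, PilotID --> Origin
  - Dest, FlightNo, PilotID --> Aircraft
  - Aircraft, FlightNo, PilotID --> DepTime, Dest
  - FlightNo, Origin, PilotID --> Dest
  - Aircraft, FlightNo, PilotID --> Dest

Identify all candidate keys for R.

No FD produces {FlightNo, PilotID}, so they must be in every candidate key.
{Aircraft, FlightNo, PilotID}⁺ = {Aircraft, DepTime, Dest, FlightNo, Origin, PilotID}, which is every attribute, so {Aircraft, FlightNo, PilotID} is a candidate key.
{Dest, FlightNo, PilotID}⁺ = {Aircraft, DepTime, Dest, FlightNo, Origin, PilotID}, which is every attribute, so {Dest, FlightNo, PilotID} is a candidate key.
{FlightNo, Origin, PilotID}⁺ = {Aircraft, DepTime, Dest, FlightNo, Origin, PilotID}, which is every attribute, so {FlightNo, Origin, PilotID} is a candidate key.
Any other superkey properly contains one of these, so there are no further candidate keys.

{Aircraft, FlightNo, PilotID}, {Dest, FlightNo, PilotID}, {FlightNo, Origin, PilotID}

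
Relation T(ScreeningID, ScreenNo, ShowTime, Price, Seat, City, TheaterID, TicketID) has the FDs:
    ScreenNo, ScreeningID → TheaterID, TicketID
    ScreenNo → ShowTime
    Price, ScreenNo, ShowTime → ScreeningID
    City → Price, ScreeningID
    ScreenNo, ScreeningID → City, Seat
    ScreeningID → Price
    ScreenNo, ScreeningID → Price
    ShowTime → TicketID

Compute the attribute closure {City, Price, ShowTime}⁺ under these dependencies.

Start with {City, Price, ShowTime}.
City → Price, ScreeningID applies; add {ScreeningID} → now {City, Price, ScreeningID, ShowTime}.
ShowTime → TicketID applies; add {TicketID} → now {City, Price, ScreeningID, ShowTime, TicketID}.
No further FD applies.

{City, Price, ScreeningID, ShowTime, TicketID}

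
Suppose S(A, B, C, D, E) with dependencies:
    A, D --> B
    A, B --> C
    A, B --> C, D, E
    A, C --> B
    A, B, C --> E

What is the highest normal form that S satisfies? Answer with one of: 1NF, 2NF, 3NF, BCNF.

BCNF

Candidate keys: {A, B}, {A, C}, {A, D}. Prime attributes: {A, B, C, D}.
The left-hand side of every FD is a superkey, so BCNF is satisfied.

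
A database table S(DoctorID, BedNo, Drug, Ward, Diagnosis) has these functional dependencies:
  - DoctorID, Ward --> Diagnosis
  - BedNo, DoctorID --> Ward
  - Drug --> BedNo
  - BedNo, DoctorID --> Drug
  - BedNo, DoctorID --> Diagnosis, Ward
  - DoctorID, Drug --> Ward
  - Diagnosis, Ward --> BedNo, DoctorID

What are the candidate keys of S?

Closure of {BedNo, DoctorID} is {BedNo, Diagnosis, DoctorID, Drug, Ward}, the whole schema; {BedNo, DoctorID} is a candidate key.
Closure of {Diagnosis, Ward} is {BedNo, Diagnosis, DoctorID, Drug, Ward}, the whole schema; {Diagnosis, Ward} is a candidate key.
Closure of {DoctorID, Drug} is {BedNo, Diagnosis, DoctorID, Drug, Ward}, the whole schema; {DoctorID, Drug} is a candidate key.
Closure of {DoctorID, Ward} is {BedNo, Diagnosis, DoctorID, Drug, Ward}, the whole schema; {DoctorID, Ward} is a candidate key.
Any other superkey properly contains one of these, so there are no further candidate keys.

{BedNo, DoctorID}, {Diagnosis, Ward}, {DoctorID, Drug}, {DoctorID, Ward}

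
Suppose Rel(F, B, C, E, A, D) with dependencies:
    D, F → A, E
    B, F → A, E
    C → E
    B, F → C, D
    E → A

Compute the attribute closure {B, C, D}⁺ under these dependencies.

{A, B, C, D, E}

Start with {B, C, D}.
C → E applies; add {E} → now {B, C, D, E}.
E → A applies; add {A} → now {A, B, C, D, E}.
No further FD applies.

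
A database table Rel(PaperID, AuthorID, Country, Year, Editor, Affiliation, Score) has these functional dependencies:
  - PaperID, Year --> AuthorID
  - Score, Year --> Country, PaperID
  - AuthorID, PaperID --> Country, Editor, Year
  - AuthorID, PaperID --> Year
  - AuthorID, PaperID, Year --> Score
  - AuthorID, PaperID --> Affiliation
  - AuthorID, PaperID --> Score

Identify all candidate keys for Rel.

{AuthorID, PaperID}, {PaperID, Year}, {Score, Year}

{AuthorID, PaperID}⁺ = {Affiliation, AuthorID, Country, Editor, PaperID, Score, Year}, which is every attribute, so {AuthorID, PaperID} is a candidate key.
{PaperID, Year}⁺ = {Affiliation, AuthorID, Country, Editor, PaperID, Score, Year}, which is every attribute, so {PaperID, Year} is a candidate key.
{Score, Year}⁺ = {Affiliation, AuthorID, Country, Editor, PaperID, Score, Year}, which is every attribute, so {Score, Year} is a candidate key.
Any other superkey properly contains one of these, so there are no further candidate keys.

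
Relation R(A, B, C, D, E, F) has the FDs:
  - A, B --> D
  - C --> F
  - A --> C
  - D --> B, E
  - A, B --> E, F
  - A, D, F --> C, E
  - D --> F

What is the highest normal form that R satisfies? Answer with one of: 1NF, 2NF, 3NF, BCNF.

Candidate keys: {A, B}, {A, D}. Prime attributes: {A, B, D}.
For C --> F we have {C}⁺ = {C, F}; {C} is not a superkey, so BCNF fails.
C --> F determines the non-prime attribute {F} from a non-superkey — 3NF is violated.
The proper key subset {A} of {A, B} determines non-prime {C, F}, so the relation is not even in 2NF.

1NF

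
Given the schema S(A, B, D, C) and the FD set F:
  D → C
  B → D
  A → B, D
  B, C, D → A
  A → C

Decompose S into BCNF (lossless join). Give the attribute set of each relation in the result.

{A, B, D}; {C, D}

Candidate keys of the original relation: {A}, {B}.
{A, B, C, D}: {D} determines {C, D} here but is not a superkey — split on D → C, giving {C, D} and {A, B, D}.
{C, D}: every determinant is a superkey — BCNF.
{A, B, D}: every determinant is a superkey — BCNF.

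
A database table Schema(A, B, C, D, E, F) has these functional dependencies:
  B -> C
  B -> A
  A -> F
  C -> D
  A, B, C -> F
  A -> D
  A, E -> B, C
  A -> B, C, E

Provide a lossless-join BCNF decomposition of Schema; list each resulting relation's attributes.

{A, B, C, E, F}; {C, D}

Candidate keys of the original relation: {A}, {B}.
In {A, B, C, D, E, F}, {C} is not a superkey ({C}⁺ restricted to this set is {C, D}), so split on C -> D into {C, D} and {A, B, C, E, F}.
{C, D}: every determinant is a superkey — BCNF.
{A, B, C, E, F}: every determinant is a superkey — BCNF.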